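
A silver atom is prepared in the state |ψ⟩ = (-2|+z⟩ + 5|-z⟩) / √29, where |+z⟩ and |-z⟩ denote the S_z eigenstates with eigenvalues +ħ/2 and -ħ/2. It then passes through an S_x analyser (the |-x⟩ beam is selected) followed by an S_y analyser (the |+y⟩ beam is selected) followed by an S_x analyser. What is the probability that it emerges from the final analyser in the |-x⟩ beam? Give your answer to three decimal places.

First analyser (S_x): P(|-x⟩) = |⟨-x|ψ⟩|² = 49/58.
After stage 1 the state is |-x⟩; P(|+y⟩) = |⟨+y|-x⟩|² = 1/2.
After stage 2 the state is |+y⟩; P(|-x⟩) = |⟨-x|+y⟩|² = 1/2.
Joint probability = 49/58 × 1/2 × 1/2 = 0.211.

0.211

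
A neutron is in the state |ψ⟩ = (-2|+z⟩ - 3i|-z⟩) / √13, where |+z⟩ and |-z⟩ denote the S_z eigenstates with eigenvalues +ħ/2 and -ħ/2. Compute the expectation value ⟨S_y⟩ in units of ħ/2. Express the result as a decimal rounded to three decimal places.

⟨σ_y⟩ = 2 Im(a* b)/(|a|²+|b|²) with a = -2, b = -3i.
a* b = 6i, so ⟨σ_y⟩ = 12/13.
⟨S_y⟩ = (ħ/2)·⟨σ_y⟩.

0.923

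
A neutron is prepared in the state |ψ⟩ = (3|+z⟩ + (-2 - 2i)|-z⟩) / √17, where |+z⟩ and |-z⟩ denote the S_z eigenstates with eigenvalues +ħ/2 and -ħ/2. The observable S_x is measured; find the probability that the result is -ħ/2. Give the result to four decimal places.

0.8529

|-x⟩ = (|+z⟩ - |-z⟩)/√2, so ⟨-x|ψ⟩ = (5 + 2i) / (√2·√17).
P = |5 + 2i|² / 34 = 29/34.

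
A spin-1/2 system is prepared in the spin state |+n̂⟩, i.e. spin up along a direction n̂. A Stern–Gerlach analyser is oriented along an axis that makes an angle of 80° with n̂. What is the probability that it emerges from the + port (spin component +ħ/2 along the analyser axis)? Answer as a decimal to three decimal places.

0.587

For spin-½, the probability of finding spin-up along an axis at angle θ to the initial spin direction is cos²(θ/2); spin-down is sin²(θ/2).
θ = 80°, so P = cos²(40°) ≈ 0.587.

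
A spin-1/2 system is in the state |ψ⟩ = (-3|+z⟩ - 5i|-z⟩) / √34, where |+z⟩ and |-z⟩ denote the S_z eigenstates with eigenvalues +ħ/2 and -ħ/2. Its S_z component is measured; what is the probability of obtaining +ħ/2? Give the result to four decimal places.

0.2647

The +ħ/2 outcome corresponds to |+z⟩. Its amplitude in |ψ⟩ is -3/√34.
P = |-3|² / 34 = 9/34.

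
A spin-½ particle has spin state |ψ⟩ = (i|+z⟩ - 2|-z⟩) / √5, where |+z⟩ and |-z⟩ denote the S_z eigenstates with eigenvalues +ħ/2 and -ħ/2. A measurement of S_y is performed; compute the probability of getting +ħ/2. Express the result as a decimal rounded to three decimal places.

|+y⟩ = (|+z⟩ + i|-z⟩)/√2, so ⟨+y|ψ⟩ = (3i) / (√2·√5).
P = |3i|² / 10 = 9/10.

0.900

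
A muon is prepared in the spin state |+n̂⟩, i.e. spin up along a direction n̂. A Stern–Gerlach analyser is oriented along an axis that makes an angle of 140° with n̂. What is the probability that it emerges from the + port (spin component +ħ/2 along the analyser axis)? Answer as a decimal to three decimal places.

For spin-½, the probability of finding spin-up along an axis at angle θ to the initial spin direction is cos²(θ/2); spin-down is sin²(θ/2).
θ = 140°, so P = cos²(70°) ≈ 0.117.

0.117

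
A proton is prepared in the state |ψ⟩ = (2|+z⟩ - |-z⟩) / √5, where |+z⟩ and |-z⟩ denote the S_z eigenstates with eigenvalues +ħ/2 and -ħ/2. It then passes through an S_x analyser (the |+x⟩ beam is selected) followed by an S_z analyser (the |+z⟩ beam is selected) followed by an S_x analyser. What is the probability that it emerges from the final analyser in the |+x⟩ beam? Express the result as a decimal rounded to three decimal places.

First analyser (S_x): P(|+x⟩) = |⟨+x|ψ⟩|² = 1/10.
After stage 1 the state is |+x⟩; P(|+z⟩) = |⟨+z|+x⟩|² = 1/2.
After stage 2 the state is |+z⟩; P(|+x⟩) = |⟨+x|+z⟩|² = 1/2.
Joint probability = 1/10 × 1/2 × 1/2 = 0.025.

0.025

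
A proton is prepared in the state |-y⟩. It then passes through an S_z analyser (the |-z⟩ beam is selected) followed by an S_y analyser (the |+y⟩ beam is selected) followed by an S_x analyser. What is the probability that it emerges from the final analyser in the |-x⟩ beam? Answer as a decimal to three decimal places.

First analyser (S_z): from |-y⟩, P(|-z⟩) = 1/2.
After stage 1 the state is |-z⟩; P(|+y⟩) = |⟨+y|-z⟩|² = 1/2.
After stage 2 the state is |+y⟩; P(|-x⟩) = |⟨-x|+y⟩|² = 1/2.
Joint probability = 1/2 × 1/2 × 1/2 = 0.125.

0.125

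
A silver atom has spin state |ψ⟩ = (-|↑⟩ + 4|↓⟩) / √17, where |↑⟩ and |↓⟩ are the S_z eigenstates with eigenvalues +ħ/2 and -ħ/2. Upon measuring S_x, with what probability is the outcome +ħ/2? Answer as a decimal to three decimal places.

|+x⟩ = (|↑⟩ + |↓⟩)/√2, so ⟨+x|ψ⟩ = (3) / (√2·√17).
P = |3|² / 34 = 9/34.

0.265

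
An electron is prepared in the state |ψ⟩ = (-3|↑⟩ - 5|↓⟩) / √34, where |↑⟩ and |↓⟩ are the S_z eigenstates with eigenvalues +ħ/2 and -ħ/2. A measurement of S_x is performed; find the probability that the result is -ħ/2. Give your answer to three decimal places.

|-x⟩ = (|↑⟩ - |↓⟩)/√2, so ⟨-x|ψ⟩ = (2) / (√2·√34).
P = |2|² / 68 = 4/68.

0.059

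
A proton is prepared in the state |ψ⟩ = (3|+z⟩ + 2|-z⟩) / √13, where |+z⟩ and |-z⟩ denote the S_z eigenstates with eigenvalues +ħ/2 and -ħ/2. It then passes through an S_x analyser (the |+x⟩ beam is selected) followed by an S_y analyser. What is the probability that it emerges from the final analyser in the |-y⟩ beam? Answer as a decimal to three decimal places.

First analyser (S_x): P(|+x⟩) = |⟨+x|ψ⟩|² = 25/26.
After stage 1 the state is |+x⟩; P(|-y⟩) = |⟨-y|+x⟩|² = 1/2.
Joint probability = 25/26 × 1/2 = 0.481.

0.481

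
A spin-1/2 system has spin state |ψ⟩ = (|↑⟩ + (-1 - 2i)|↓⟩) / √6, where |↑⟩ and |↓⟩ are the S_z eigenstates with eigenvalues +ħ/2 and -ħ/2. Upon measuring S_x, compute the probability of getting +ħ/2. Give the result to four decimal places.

0.3333

|+x⟩ = (|↑⟩ + |↓⟩)/√2, so ⟨+x|ψ⟩ = (-2i) / (√2·√6).
P = |-2i|² / 12 = 4/12.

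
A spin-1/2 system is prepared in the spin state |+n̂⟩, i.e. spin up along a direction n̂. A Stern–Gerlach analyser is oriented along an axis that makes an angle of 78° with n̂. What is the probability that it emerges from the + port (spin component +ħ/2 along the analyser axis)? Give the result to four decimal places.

For spin-½, the probability of finding spin-up along an axis at angle θ to the initial spin direction is cos²(θ/2); spin-down is sin²(θ/2).
θ = 78°, so P = cos²(39°) ≈ 0.6040.

0.6040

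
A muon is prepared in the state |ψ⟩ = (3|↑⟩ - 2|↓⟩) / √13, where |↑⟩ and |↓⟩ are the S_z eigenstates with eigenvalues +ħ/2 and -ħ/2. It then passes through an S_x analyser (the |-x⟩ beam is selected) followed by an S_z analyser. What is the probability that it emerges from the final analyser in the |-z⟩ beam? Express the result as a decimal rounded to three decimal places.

0.481

First analyser (S_x): P(|-x⟩) = |⟨-x|ψ⟩|² = 25/26.
After stage 1 the state is |-x⟩; P(|-z⟩) = |⟨-z|-x⟩|² = 1/2.
Joint probability = 25/26 × 1/2 = 0.481.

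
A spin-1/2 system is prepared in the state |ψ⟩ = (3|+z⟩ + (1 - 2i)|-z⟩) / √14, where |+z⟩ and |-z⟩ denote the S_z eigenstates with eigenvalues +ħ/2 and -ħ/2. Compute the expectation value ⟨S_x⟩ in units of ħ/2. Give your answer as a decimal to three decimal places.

0.429

⟨σ_x⟩ = 2 Re(a* b)/(|a|²+|b|²) with a = 3, b = (1 - 2i).
a* b = (3 - 6i), so ⟨σ_x⟩ = 6/14.
⟨S_x⟩ = (ħ/2)·⟨σ_x⟩.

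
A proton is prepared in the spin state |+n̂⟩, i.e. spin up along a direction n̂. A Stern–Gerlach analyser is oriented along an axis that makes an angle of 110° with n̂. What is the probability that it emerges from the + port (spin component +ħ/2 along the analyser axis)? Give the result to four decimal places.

0.3290

For spin-½, the probability of finding spin-up along an axis at angle θ to the initial spin direction is cos²(θ/2); spin-down is sin²(θ/2).
θ = 110°, so P = cos²(55°) ≈ 0.3290.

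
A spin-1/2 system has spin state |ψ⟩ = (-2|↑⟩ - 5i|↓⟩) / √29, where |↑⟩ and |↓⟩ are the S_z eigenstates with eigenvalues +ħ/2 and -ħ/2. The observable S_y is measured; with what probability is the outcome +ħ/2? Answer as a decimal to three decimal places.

|+y⟩ = (|↑⟩ + i|↓⟩)/√2, so ⟨+y|ψ⟩ = (-7) / (√2·√29).
P = |-7|² / 58 = 49/58.

0.845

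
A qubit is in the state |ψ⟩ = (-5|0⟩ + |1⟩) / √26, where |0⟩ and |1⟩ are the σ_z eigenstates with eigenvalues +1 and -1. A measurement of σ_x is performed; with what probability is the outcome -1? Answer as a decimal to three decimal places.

|-x⟩ = (|0⟩ - |1⟩)/√2, so ⟨-x|ψ⟩ = (-6) / (√2·√26).
P = |-6|² / 52 = 36/52.

0.692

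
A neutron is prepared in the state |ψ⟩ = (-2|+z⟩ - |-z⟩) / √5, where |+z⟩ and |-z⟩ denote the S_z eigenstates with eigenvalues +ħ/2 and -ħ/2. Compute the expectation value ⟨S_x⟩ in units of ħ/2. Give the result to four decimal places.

⟨σ_x⟩ = 2 Re(a* b)/(|a|²+|b|²) with a = -2, b = -1.
a* b = 2, so ⟨σ_x⟩ = 4/5.
⟨S_x⟩ = (ħ/2)·⟨σ_x⟩.

0.8000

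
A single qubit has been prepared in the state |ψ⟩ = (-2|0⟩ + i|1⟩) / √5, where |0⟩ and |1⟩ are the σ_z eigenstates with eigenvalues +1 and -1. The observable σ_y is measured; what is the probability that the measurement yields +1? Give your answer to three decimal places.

|+y⟩ = (|0⟩ + i|1⟩)/√2, so ⟨+y|ψ⟩ = (-1) / (√2·√5).
P = |-1|² / 10 = 1/10.

0.100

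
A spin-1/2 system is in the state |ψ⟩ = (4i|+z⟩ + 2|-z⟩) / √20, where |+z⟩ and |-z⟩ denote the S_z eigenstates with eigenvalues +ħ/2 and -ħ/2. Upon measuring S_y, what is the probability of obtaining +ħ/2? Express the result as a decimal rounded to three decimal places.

0.100

|+y⟩ = (|+z⟩ + i|-z⟩)/√2, so ⟨+y|ψ⟩ = (2i) / (√2·√20).
P = |2i|² / 40 = 4/40.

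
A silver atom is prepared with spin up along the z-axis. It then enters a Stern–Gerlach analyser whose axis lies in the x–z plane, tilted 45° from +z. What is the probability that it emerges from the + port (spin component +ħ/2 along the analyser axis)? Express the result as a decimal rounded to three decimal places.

For spin-½, the probability of finding spin-up along an axis at angle θ to the initial spin direction is cos²(θ/2); spin-down is sin²(θ/2).
θ = 45°, so P = cos²(22.5°) ≈ 0.854.

0.854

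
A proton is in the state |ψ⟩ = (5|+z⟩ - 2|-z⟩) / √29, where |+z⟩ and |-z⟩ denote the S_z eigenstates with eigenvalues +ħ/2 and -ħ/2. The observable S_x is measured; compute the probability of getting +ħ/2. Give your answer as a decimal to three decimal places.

|+x⟩ = (|+z⟩ + |-z⟩)/√2, so ⟨+x|ψ⟩ = (3) / (√2·√29).
P = |3|² / 58 = 9/58.

0.155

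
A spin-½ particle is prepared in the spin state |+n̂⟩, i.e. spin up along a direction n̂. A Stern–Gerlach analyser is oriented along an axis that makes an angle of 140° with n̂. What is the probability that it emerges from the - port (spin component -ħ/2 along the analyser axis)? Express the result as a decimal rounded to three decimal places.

0.883

For spin-½, the probability of finding spin-up along an axis at angle θ to the initial spin direction is cos²(θ/2); spin-down is sin²(θ/2).
θ = 140°, so P = sin²(70°) ≈ 0.883.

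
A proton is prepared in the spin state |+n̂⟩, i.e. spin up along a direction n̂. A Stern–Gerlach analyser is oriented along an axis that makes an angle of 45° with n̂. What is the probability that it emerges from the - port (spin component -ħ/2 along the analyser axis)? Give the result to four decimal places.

0.1464

For spin-½, the probability of finding spin-up along an axis at angle θ to the initial spin direction is cos²(θ/2); spin-down is sin²(θ/2).
θ = 45°, so P = sin²(22.5°) ≈ 0.1464.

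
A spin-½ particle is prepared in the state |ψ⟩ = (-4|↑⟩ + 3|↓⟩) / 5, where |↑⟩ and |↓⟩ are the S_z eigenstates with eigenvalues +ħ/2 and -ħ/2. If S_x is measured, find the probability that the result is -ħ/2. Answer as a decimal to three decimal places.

0.980

|-x⟩ = (|↑⟩ - |↓⟩)/√2, so ⟨-x|ψ⟩ = (-7) / (√2·5).
P = |-7|² / 50 = 49/50.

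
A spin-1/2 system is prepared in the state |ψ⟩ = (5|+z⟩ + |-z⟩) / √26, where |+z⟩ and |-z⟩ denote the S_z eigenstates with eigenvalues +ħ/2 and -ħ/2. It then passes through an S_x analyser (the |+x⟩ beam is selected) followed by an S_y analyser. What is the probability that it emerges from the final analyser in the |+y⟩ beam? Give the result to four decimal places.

0.3462

First analyser (S_x): P(|+x⟩) = |⟨+x|ψ⟩|² = 36/52.
After stage 1 the state is |+x⟩; P(|+y⟩) = |⟨+y|+x⟩|² = 1/2.
Joint probability = 36/52 × 1/2 = 0.3462.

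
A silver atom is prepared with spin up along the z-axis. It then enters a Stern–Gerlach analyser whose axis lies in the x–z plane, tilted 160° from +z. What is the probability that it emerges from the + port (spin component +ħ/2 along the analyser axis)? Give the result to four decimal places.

For spin-½, the probability of finding spin-up along an axis at angle θ to the initial spin direction is cos²(θ/2); spin-down is sin²(θ/2).
θ = 160°, so P = cos²(80°) ≈ 0.0302.

0.0302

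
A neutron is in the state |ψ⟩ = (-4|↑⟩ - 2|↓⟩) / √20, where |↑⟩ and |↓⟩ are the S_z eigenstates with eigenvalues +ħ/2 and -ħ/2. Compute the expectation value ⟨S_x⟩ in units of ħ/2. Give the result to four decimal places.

⟨σ_x⟩ = 2 Re(a* b)/(|a|²+|b|²) with a = -4, b = -2.
a* b = 8, so ⟨σ_x⟩ = 16/20.
⟨S_x⟩ = (ħ/2)·⟨σ_x⟩.

0.8000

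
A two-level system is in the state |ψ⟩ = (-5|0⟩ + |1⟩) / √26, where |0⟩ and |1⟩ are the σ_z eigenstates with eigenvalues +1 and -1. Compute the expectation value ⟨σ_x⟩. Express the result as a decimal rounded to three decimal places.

⟨σ_x⟩ = 2 Re(a* b)/(|a|²+|b|²) with a = -5, b = 1.
a* b = -5, so ⟨σ_x⟩ = -10/26.

-0.385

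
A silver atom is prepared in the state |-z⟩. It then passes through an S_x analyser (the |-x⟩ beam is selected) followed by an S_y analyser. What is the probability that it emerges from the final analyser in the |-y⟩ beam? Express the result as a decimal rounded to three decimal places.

First analyser (S_x): from |-z⟩, P(|-x⟩) = 1/2.
After stage 1 the state is |-x⟩; P(|-y⟩) = |⟨-y|-x⟩|² = 1/2.
Joint probability = 1/2 × 1/2 = 0.250.

0.250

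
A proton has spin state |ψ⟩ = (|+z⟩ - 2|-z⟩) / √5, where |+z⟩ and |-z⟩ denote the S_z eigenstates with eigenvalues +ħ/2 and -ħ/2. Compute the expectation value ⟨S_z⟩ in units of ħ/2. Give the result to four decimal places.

⟨σ_z⟩ = |a|² - |b|² divided by |a|²+|b|², with a, b the |+z⟩, |-z⟩ amplitudes.
= (1 - 4)/5 = -3/5.
⟨S_z⟩ = (ħ/2)·⟨σ_z⟩.

-0.6000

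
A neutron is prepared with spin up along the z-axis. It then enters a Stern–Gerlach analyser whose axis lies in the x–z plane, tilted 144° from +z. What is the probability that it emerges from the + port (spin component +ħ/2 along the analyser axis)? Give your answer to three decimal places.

0.095

For spin-½, the probability of finding spin-up along an axis at angle θ to the initial spin direction is cos²(θ/2); spin-down is sin²(θ/2).
θ = 144°, so P = cos²(72°) ≈ 0.095.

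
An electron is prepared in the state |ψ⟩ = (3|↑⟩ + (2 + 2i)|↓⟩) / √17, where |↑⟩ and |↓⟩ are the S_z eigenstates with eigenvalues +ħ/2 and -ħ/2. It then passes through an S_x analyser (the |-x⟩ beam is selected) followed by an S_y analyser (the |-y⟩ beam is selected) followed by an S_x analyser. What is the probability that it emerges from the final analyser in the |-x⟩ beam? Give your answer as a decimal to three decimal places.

First analyser (S_x): P(|-x⟩) = |⟨-x|ψ⟩|² = 5/34.
After stage 1 the state is |-x⟩; P(|-y⟩) = |⟨-y|-x⟩|² = 1/2.
After stage 2 the state is |-y⟩; P(|-x⟩) = |⟨-x|-y⟩|² = 1/2.
Joint probability = 5/34 × 1/2 × 1/2 = 0.037.

0.037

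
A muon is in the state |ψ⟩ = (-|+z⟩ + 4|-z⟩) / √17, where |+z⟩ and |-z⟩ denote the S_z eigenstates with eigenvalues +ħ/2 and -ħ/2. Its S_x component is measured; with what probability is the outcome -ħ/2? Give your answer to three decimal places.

|-x⟩ = (|+z⟩ - |-z⟩)/√2, so ⟨-x|ψ⟩ = (-5) / (√2·√17).
P = |-5|² / 34 = 25/34.

0.735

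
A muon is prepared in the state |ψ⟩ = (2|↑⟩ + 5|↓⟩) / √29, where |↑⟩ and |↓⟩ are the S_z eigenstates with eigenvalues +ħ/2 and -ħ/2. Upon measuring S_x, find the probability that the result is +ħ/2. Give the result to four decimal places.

0.8448

|+x⟩ = (|↑⟩ + |↓⟩)/√2, so ⟨+x|ψ⟩ = (7) / (√2·√29).
P = |7|² / 58 = 49/58.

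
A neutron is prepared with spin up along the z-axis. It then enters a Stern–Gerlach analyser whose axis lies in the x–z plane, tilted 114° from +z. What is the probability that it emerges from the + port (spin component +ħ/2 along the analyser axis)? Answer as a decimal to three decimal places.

For spin-½, the probability of finding spin-up along an axis at angle θ to the initial spin direction is cos²(θ/2); spin-down is sin²(θ/2).
θ = 114°, so P = cos²(57°) ≈ 0.297.

0.297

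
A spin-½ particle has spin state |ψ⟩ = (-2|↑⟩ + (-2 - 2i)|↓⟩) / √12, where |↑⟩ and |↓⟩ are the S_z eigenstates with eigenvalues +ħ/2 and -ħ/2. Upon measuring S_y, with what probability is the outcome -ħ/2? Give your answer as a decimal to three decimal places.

0.167

|-y⟩ = (|↑⟩ - i|↓⟩)/√2, so ⟨-y|ψ⟩ = (-2i) / (√2·√12).
P = |-2i|² / 24 = 4/24.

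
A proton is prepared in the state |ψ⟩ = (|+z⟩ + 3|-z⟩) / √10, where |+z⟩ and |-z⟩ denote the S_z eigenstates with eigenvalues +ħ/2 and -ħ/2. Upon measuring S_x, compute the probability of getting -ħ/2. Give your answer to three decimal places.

0.200

|-x⟩ = (|+z⟩ - |-z⟩)/√2, so ⟨-x|ψ⟩ = (-2) / (√2·√10).
P = |-2|² / 20 = 4/20.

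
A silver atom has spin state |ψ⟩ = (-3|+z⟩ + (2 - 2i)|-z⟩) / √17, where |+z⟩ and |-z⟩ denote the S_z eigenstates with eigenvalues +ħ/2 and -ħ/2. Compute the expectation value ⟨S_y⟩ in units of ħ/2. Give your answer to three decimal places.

0.706

⟨σ_y⟩ = 2 Im(a* b)/(|a|²+|b|²) with a = -3, b = (2 - 2i).
a* b = (-6 + 6i), so ⟨σ_y⟩ = 12/17.
⟨S_y⟩ = (ħ/2)·⟨σ_y⟩.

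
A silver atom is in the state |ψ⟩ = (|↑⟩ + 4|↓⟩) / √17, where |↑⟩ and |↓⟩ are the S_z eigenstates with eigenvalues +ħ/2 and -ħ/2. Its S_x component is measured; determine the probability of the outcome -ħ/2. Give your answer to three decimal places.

|-x⟩ = (|↑⟩ - |↓⟩)/√2, so ⟨-x|ψ⟩ = (-3) / (√2·√17).
P = |-3|² / 34 = 9/34.

0.265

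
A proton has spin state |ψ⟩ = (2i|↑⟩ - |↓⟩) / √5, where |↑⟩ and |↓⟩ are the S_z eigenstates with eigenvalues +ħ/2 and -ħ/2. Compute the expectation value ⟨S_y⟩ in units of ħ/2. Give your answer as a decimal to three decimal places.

⟨σ_y⟩ = 2 Im(a* b)/(|a|²+|b|²) with a = 2i, b = -1.
a* b = 2i, so ⟨σ_y⟩ = 4/5.
⟨S_y⟩ = (ħ/2)·⟨σ_y⟩.

0.800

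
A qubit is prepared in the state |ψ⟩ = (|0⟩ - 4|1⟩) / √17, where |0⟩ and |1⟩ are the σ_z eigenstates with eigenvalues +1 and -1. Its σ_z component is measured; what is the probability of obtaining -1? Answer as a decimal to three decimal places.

The -1 outcome corresponds to |1⟩. Its amplitude in |ψ⟩ is -4/√17.
P = |-4|² / 17 = 16/17.

0.941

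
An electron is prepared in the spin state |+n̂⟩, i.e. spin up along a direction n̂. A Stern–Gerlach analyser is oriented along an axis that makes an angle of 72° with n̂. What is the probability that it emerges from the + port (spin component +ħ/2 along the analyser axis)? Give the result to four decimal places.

For spin-½, the probability of finding spin-up along an axis at angle θ to the initial spin direction is cos²(θ/2); spin-down is sin²(θ/2).
θ = 72°, so P = cos²(36°) ≈ 0.6545.

0.6545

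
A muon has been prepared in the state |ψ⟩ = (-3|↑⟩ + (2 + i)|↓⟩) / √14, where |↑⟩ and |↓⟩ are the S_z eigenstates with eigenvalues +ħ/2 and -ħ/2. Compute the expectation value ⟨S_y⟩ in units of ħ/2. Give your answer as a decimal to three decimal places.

⟨σ_y⟩ = 2 Im(a* b)/(|a|²+|b|²) with a = -3, b = (2 + i).
a* b = (-6 - 3i), so ⟨σ_y⟩ = -6/14.
⟨S_y⟩ = (ħ/2)·⟨σ_y⟩.

-0.429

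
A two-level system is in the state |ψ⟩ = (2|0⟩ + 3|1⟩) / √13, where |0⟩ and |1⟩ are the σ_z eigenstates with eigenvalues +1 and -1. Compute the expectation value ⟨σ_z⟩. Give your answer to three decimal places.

-0.385

⟨σ_z⟩ = |a|² - |b|² divided by |a|²+|b|², with a, b the |0⟩, |1⟩ amplitudes.
= (4 - 9)/13 = -5/13.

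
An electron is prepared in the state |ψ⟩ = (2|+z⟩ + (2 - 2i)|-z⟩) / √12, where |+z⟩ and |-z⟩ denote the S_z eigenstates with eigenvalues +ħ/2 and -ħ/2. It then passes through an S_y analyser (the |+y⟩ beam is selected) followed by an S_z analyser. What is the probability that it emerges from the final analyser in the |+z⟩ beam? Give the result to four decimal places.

First analyser (S_y): P(|+y⟩) = |⟨+y|ψ⟩|² = 4/24.
After stage 1 the state is |+y⟩; P(|+z⟩) = |⟨+z|+y⟩|² = 1/2.
Joint probability = 4/24 × 1/2 = 0.0833.

0.0833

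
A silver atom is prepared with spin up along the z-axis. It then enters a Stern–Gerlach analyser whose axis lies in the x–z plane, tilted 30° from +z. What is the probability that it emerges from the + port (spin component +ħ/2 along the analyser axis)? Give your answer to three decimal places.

0.933

For spin-½, the probability of finding spin-up along an axis at angle θ to the initial spin direction is cos²(θ/2); spin-down is sin²(θ/2).
θ = 30°, so P = cos²(15°) ≈ 0.933.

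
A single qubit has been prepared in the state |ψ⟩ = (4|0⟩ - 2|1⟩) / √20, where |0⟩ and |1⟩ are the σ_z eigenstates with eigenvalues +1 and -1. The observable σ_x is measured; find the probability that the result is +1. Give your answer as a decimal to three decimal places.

0.100

|+x⟩ = (|0⟩ + |1⟩)/√2, so ⟨+x|ψ⟩ = (2) / (√2·√20).
P = |2|² / 40 = 4/40.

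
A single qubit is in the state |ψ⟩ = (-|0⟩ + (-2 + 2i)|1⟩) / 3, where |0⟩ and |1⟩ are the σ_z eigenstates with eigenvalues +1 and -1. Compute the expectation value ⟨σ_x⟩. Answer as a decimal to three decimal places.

⟨σ_x⟩ = 2 Re(a* b)/(|a|²+|b|²) with a = -1, b = (-2 + 2i).
a* b = (2 - 2i), so ⟨σ_x⟩ = 4/9.

0.444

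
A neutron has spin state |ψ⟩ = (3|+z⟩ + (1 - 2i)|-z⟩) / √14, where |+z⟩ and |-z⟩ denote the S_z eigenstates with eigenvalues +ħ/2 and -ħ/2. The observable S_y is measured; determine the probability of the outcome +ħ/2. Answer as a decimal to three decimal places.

|+y⟩ = (|+z⟩ + i|-z⟩)/√2, so ⟨+y|ψ⟩ = (1 - i) / (√2·√14).
P = |1 - i|² / 28 = 2/28.

0.071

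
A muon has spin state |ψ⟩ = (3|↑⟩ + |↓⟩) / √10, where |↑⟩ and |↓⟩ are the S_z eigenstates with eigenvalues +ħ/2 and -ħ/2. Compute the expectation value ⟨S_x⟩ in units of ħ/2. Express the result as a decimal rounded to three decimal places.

0.600

⟨σ_x⟩ = 2 Re(a* b)/(|a|²+|b|²) with a = 3, b = 1.
a* b = 3, so ⟨σ_x⟩ = 6/10.
⟨S_x⟩ = (ħ/2)·⟨σ_x⟩.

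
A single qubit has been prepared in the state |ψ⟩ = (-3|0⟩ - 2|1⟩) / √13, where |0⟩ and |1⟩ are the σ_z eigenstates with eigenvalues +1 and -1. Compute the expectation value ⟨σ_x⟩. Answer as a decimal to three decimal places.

⟨σ_x⟩ = 2 Re(a* b)/(|a|²+|b|²) with a = -3, b = -2.
a* b = 6, so ⟨σ_x⟩ = 12/13.

0.923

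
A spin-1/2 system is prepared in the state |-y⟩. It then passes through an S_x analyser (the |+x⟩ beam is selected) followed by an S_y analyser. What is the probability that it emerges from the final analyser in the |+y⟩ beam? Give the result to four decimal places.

First analyser (S_x): from |-y⟩, P(|+x⟩) = 1/2.
After stage 1 the state is |+x⟩; P(|+y⟩) = |⟨+y|+x⟩|² = 1/2.
Joint probability = 1/2 × 1/2 = 0.2500.

0.2500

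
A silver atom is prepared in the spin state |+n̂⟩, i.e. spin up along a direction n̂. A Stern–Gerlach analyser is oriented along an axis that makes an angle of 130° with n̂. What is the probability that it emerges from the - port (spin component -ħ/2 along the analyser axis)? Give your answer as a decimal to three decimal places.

For spin-½, the probability of finding spin-up along an axis at angle θ to the initial spin direction is cos²(θ/2); spin-down is sin²(θ/2).
θ = 130°, so P = sin²(65°) ≈ 0.821.

0.821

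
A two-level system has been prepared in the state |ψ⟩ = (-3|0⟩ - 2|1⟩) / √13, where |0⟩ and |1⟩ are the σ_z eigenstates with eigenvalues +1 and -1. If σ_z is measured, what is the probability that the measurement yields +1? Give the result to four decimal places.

0.6923

The +1 outcome corresponds to |0⟩. Its amplitude in |ψ⟩ is -3/√13.
P = |-3|² / 13 = 9/13.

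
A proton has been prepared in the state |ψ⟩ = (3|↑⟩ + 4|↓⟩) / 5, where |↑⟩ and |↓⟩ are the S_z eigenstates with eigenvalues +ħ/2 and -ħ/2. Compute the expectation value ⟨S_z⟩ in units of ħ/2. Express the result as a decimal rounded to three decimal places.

⟨σ_z⟩ = |a|² - |b|² divided by |a|²+|b|², with a, b the |↑⟩, |↓⟩ amplitudes.
= (9 - 16)/25 = -7/25.
⟨S_z⟩ = (ħ/2)·⟨σ_z⟩.

-0.280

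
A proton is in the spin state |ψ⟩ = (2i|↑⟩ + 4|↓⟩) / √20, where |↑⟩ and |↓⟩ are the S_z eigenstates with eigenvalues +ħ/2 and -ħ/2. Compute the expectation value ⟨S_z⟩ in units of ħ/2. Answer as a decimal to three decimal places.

-0.600

⟨σ_z⟩ = |a|² - |b|² divided by |a|²+|b|², with a, b the |↑⟩, |↓⟩ amplitudes.
= (4 - 16)/20 = -12/20.
⟨S_z⟩ = (ħ/2)·⟨σ_z⟩.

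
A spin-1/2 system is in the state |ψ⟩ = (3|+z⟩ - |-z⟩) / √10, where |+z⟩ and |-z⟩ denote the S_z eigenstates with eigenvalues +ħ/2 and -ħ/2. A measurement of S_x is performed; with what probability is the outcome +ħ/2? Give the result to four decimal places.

|+x⟩ = (|+z⟩ + |-z⟩)/√2, so ⟨+x|ψ⟩ = (2) / (√2·√10).
P = |2|² / 20 = 4/20.

0.2000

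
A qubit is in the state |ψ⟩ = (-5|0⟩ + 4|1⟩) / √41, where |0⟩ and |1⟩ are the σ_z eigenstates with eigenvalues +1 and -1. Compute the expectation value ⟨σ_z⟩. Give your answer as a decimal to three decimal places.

0.220

⟨σ_z⟩ = |a|² - |b|² divided by |a|²+|b|², with a, b the |0⟩, |1⟩ amplitudes.
= (25 - 16)/41 = 9/41.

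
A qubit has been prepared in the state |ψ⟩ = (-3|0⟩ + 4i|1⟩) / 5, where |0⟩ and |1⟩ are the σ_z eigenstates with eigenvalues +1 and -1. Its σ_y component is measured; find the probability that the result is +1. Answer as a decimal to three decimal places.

|+y⟩ = (|0⟩ + i|1⟩)/√2, so ⟨+y|ψ⟩ = (1) / (√2·5).
P = |1|² / 50 = 1/50.

0.020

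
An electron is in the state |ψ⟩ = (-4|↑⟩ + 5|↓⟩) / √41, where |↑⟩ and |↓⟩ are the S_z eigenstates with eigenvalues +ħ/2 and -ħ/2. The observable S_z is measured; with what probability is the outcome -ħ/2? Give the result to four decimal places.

The -ħ/2 outcome corresponds to |↓⟩. Its amplitude in |ψ⟩ is 5/√41.
P = |5|² / 41 = 25/41.

0.6098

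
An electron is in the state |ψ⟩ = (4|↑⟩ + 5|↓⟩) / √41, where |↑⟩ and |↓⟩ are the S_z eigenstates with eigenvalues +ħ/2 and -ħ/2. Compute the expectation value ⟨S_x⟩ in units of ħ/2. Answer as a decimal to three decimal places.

0.976

⟨σ_x⟩ = 2 Re(a* b)/(|a|²+|b|²) with a = 4, b = 5.
a* b = 20, so ⟨σ_x⟩ = 40/41.
⟨S_x⟩ = (ħ/2)·⟨σ_x⟩.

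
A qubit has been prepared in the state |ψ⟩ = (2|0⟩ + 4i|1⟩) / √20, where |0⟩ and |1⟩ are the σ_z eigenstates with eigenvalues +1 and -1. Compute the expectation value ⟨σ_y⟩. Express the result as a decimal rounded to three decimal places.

⟨σ_y⟩ = 2 Im(a* b)/(|a|²+|b|²) with a = 2, b = 4i.
a* b = 8i, so ⟨σ_y⟩ = 16/20.

0.800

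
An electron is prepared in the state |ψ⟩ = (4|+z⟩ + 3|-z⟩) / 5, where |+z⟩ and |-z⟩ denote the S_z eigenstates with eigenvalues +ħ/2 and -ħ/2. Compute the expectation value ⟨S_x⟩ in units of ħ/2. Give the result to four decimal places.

0.9600

⟨σ_x⟩ = 2 Re(a* b)/(|a|²+|b|²) with a = 4, b = 3.
a* b = 12, so ⟨σ_x⟩ = 24/25.
⟨S_x⟩ = (ħ/2)·⟨σ_x⟩.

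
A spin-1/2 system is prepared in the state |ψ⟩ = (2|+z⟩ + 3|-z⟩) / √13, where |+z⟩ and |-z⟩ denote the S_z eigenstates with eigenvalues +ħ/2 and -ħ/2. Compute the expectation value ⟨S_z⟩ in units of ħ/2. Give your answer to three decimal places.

-0.385

⟨σ_z⟩ = |a|² - |b|² divided by |a|²+|b|², with a, b the |+z⟩, |-z⟩ amplitudes.
= (4 - 9)/13 = -5/13.
⟨S_z⟩ = (ħ/2)·⟨σ_z⟩.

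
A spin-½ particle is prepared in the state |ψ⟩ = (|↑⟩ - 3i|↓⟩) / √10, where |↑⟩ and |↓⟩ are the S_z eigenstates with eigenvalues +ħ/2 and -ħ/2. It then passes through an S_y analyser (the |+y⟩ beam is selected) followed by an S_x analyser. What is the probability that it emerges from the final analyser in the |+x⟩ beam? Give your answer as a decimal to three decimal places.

0.100

First analyser (S_y): P(|+y⟩) = |⟨+y|ψ⟩|² = 4/20.
After stage 1 the state is |+y⟩; P(|+x⟩) = |⟨+x|+y⟩|² = 1/2.
Joint probability = 4/20 × 1/2 = 0.100.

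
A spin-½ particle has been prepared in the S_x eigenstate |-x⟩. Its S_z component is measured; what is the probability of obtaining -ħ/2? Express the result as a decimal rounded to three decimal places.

In the S_z basis, |-x⟩ = (|+z⟩ - |-z⟩)/√2 and |-z⟩ = |-z⟩.
|⟨-z|-x⟩|² = 1/2.

0.500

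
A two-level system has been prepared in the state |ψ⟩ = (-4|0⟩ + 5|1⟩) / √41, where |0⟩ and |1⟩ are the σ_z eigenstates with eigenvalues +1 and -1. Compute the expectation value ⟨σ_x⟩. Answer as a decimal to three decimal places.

-0.976

⟨σ_x⟩ = 2 Re(a* b)/(|a|²+|b|²) with a = -4, b = 5.
a* b = -20, so ⟨σ_x⟩ = -40/41.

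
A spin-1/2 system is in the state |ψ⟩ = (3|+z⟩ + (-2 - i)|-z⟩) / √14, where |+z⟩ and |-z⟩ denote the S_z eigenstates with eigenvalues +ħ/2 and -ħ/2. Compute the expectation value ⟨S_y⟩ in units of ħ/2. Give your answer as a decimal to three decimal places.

-0.429

⟨σ_y⟩ = 2 Im(a* b)/(|a|²+|b|²) with a = 3, b = (-2 - i).
a* b = (-6 - 3i), so ⟨σ_y⟩ = -6/14.
⟨S_y⟩ = (ħ/2)·⟨σ_y⟩.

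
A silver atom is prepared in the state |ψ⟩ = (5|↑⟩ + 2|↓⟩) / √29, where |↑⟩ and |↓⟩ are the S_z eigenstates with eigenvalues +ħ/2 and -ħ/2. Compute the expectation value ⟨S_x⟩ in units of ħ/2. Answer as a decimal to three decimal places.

⟨σ_x⟩ = 2 Re(a* b)/(|a|²+|b|²) with a = 5, b = 2.
a* b = 10, so ⟨σ_x⟩ = 20/29.
⟨S_x⟩ = (ħ/2)·⟨σ_x⟩.

0.690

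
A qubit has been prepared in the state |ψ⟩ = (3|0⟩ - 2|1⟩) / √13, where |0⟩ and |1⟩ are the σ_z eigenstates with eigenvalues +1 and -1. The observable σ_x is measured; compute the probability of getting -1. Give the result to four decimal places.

0.9615

|-x⟩ = (|0⟩ - |1⟩)/√2, so ⟨-x|ψ⟩ = (5) / (√2·√13).
P = |5|² / 26 = 25/26.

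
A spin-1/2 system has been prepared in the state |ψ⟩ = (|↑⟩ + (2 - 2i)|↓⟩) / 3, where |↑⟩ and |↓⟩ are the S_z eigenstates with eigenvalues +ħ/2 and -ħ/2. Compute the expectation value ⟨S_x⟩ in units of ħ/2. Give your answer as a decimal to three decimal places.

0.444

⟨σ_x⟩ = 2 Re(a* b)/(|a|²+|b|²) with a = 1, b = (2 - 2i).
a* b = (2 - 2i), so ⟨σ_x⟩ = 4/9.
⟨S_x⟩ = (ħ/2)·⟨σ_x⟩.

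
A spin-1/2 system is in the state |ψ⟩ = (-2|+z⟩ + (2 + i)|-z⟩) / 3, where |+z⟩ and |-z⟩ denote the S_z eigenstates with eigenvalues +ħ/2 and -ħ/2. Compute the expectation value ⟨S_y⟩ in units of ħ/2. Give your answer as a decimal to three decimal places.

-0.444

⟨σ_y⟩ = 2 Im(a* b)/(|a|²+|b|²) with a = -2, b = (2 + i).
a* b = (-4 - 2i), so ⟨σ_y⟩ = -4/9.
⟨S_y⟩ = (ħ/2)·⟨σ_y⟩.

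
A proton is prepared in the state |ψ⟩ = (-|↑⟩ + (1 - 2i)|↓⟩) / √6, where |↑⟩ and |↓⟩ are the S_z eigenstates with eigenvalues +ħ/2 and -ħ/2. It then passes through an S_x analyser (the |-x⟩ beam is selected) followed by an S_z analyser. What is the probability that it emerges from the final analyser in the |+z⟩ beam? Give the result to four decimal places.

First analyser (S_x): P(|-x⟩) = |⟨-x|ψ⟩|² = 8/12.
After stage 1 the state is |-x⟩; P(|+z⟩) = |⟨+z|-x⟩|² = 1/2.
Joint probability = 8/12 × 1/2 = 0.3333.

0.3333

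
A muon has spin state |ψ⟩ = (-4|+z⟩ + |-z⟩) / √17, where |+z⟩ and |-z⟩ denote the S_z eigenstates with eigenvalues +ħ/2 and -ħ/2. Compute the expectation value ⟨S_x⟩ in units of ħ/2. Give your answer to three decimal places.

-0.471

⟨σ_x⟩ = 2 Re(a* b)/(|a|²+|b|²) with a = -4, b = 1.
a* b = -4, so ⟨σ_x⟩ = -8/17.
⟨S_x⟩ = (ħ/2)·⟨σ_x⟩.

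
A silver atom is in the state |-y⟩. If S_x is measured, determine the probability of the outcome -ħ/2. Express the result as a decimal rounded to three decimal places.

0.500

In the S_z basis, |-y⟩ = (|+z⟩ - i|-z⟩)/√2 and |-x⟩ = (|+z⟩ - |-z⟩)/√2.
|⟨-x|-y⟩|² = 1/2.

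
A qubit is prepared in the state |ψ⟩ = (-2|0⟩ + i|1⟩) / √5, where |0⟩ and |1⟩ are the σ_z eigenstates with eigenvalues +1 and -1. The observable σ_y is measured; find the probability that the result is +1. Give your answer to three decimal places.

0.100

|+y⟩ = (|0⟩ + i|1⟩)/√2, so ⟨+y|ψ⟩ = (-1) / (√2·√5).
P = |-1|² / 10 = 1/10.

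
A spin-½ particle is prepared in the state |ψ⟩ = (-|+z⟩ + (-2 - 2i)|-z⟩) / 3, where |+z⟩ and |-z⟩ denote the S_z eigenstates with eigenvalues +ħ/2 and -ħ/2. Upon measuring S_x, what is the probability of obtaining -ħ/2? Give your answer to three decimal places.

|-x⟩ = (|+z⟩ - |-z⟩)/√2, so ⟨-x|ψ⟩ = (1 + 2i) / (√2·3).
P = |1 + 2i|² / 18 = 5/18.

0.278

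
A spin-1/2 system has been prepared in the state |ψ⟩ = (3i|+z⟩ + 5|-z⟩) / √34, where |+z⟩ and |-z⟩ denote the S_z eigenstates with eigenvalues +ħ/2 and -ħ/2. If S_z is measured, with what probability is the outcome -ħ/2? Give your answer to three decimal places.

0.735

The -ħ/2 outcome corresponds to |-z⟩. Its amplitude in |ψ⟩ is 5/√34.
P = |5|² / 34 = 25/34.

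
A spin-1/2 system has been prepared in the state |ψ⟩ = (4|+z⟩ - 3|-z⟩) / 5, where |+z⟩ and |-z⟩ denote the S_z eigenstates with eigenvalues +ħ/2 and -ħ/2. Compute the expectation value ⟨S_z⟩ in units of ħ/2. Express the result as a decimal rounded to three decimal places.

⟨σ_z⟩ = |a|² - |b|² divided by |a|²+|b|², with a, b the |+z⟩, |-z⟩ amplitudes.
= (16 - 9)/25 = 7/25.
⟨S_z⟩ = (ħ/2)·⟨σ_z⟩.

0.280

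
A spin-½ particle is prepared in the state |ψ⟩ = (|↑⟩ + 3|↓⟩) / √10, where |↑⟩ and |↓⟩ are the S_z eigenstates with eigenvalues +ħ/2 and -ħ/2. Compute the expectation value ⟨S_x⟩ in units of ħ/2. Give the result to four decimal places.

0.6000

⟨σ_x⟩ = 2 Re(a* b)/(|a|²+|b|²) with a = 1, b = 3.
a* b = 3, so ⟨σ_x⟩ = 6/10.
⟨S_x⟩ = (ħ/2)·⟨σ_x⟩.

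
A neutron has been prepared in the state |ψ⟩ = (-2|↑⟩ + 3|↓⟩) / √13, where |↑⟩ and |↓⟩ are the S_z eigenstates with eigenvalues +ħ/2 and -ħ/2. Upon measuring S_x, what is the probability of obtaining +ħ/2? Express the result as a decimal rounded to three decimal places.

0.038

|+x⟩ = (|↑⟩ + |↓⟩)/√2, so ⟨+x|ψ⟩ = (1) / (√2·√13).
P = |1|² / 26 = 1/26.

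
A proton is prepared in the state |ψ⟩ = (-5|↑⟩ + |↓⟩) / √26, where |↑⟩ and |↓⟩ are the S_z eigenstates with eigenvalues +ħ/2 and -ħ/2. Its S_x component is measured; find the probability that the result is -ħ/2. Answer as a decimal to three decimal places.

|-x⟩ = (|↑⟩ - |↓⟩)/√2, so ⟨-x|ψ⟩ = (-6) / (√2·√26).
P = |-6|² / 52 = 36/52.

0.692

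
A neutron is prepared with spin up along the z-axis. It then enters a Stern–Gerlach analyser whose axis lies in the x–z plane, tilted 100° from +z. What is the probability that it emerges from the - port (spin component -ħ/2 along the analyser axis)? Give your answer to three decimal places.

For spin-½, the probability of finding spin-up along an axis at angle θ to the initial spin direction is cos²(θ/2); spin-down is sin²(θ/2).
θ = 100°, so P = sin²(50°) ≈ 0.587.

0.587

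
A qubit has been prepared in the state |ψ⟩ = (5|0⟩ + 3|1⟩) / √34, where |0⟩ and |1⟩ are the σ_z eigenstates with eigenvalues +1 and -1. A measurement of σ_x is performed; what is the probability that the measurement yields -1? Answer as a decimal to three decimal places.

|-x⟩ = (|0⟩ - |1⟩)/√2, so ⟨-x|ψ⟩ = (2) / (√2·√34).
P = |2|² / 68 = 4/68.

0.059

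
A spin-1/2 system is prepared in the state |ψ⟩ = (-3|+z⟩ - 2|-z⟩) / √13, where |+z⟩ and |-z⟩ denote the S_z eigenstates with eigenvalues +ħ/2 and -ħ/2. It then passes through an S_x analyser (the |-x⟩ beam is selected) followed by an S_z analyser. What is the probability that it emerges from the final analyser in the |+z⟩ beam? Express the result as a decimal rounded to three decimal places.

0.019

First analyser (S_x): P(|-x⟩) = |⟨-x|ψ⟩|² = 1/26.
After stage 1 the state is |-x⟩; P(|+z⟩) = |⟨+z|-x⟩|² = 1/2.
Joint probability = 1/26 × 1/2 = 0.019.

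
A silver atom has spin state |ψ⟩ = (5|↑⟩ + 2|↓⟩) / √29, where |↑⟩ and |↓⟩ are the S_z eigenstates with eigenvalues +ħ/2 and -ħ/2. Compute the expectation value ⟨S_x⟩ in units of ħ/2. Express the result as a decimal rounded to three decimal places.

⟨σ_x⟩ = 2 Re(a* b)/(|a|²+|b|²) with a = 5, b = 2.
a* b = 10, so ⟨σ_x⟩ = 20/29.
⟨S_x⟩ = (ħ/2)·⟨σ_x⟩.

0.690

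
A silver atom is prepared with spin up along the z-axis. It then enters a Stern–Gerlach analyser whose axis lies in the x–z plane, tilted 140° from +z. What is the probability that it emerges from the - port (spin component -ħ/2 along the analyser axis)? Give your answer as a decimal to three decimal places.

0.883

For spin-½, the probability of finding spin-up along an axis at angle θ to the initial spin direction is cos²(θ/2); spin-down is sin²(θ/2).
θ = 140°, so P = sin²(70°) ≈ 0.883.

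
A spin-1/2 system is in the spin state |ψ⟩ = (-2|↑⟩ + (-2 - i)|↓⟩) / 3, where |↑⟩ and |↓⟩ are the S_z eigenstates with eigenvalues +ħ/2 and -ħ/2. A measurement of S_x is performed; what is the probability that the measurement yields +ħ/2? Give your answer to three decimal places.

0.944

|+x⟩ = (|↑⟩ + |↓⟩)/√2, so ⟨+x|ψ⟩ = (-4 - i) / (√2·3).
P = |-4 - i|² / 18 = 17/18.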